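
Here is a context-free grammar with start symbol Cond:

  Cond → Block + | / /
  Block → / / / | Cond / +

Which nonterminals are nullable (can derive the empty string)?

{ } (none)

No nonterminal has an empty production or an RHS whose symbols are all nullable.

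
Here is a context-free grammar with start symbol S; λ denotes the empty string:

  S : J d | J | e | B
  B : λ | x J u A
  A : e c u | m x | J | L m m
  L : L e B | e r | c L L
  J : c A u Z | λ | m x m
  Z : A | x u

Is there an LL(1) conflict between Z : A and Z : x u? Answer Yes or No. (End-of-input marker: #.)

No

FIRST(A) = { c, e, m, λ } and FIRST(x u) = { x }.
The first is nullable but FOLLOW(Z) = { #, c, d, e, m, u } is disjoint from FIRST of the second.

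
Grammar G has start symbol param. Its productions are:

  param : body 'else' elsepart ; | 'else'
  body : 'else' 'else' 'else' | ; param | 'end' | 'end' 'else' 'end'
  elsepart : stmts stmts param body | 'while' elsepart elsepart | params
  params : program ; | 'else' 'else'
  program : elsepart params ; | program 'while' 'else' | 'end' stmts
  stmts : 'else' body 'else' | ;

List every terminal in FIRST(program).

{ 'else', 'end', 'while', ; }

From program : elsepart params ;: add FIRST(elsepart) = { 'else', 'end', 'while', ; }.
From program : program 'while' 'else': add FIRST(program) = { 'else', 'end', 'while', ; }.
program : 'end' stmts contributes {'end'}.
Union: FIRST(program) = { 'else', 'end', 'while', ; }.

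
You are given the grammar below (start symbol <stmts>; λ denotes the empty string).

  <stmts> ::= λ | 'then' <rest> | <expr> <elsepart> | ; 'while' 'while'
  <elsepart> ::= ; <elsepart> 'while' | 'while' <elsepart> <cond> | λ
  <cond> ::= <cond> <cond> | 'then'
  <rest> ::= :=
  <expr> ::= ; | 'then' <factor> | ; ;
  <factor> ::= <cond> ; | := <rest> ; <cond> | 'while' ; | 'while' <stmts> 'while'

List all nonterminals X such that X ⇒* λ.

Directly nullable (have an λ-production): <stmts>, <elsepart>.
No other nonterminal has a production whose RHS symbols are all nullable.

{ <elsepart>, <stmts> }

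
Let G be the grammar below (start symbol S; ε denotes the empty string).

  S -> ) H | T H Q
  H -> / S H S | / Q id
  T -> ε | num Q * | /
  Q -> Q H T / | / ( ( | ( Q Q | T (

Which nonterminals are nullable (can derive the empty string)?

{ T }

Directly nullable (have an ε-production): T.
No other nonterminal has a production whose RHS symbols are all nullable.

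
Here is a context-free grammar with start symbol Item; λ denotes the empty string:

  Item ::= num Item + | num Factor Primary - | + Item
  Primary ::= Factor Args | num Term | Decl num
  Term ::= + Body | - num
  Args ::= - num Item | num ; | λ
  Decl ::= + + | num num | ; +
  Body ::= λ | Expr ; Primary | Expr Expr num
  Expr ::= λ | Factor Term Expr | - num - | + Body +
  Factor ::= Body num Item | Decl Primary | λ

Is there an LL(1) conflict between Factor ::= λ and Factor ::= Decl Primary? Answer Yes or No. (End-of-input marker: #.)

FIRST(λ) = { λ } and FIRST(Decl Primary) = { +, ;, num }.
The first alternative is nullable and FOLLOW(Factor) = { +, -, ;, num } shares + with FIRST of the second — conflict.

Yes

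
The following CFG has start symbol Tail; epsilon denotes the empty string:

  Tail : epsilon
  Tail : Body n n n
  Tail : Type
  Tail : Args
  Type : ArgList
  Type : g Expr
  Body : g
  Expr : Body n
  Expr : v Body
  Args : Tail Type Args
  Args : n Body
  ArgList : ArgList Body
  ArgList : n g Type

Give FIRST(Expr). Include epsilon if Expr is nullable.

{ g, v }

From Expr : Body n: add FIRST(Body) = { g }.
Expr : v Body contributes {v}.
Union: FIRST(Expr) = { g, v }.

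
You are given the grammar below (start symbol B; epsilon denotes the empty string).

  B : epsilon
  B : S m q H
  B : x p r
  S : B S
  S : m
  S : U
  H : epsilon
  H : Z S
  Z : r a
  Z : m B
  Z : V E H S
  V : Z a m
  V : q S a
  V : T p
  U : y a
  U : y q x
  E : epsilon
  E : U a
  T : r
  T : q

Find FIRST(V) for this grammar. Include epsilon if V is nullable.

From V : Z a m: add FIRST(Z) = { m, q, r }.
V : q S a contributes {q}.
From V : T p: add FIRST(T) = { q, r }.
Union: FIRST(V) = { m, q, r }.

{ m, q, r }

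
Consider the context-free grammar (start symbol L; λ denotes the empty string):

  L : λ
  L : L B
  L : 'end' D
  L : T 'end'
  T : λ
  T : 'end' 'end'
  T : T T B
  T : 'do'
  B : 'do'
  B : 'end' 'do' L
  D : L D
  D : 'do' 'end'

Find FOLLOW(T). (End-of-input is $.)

{ 'do', 'end' }

In L : T 'end': add FIRST('end') = { 'end' }.
In T : T T B: add FIRST(T B) = { 'do', 'end' }.
In T : T T B: add FIRST(B) = { 'do', 'end' }.
Union: FOLLOW(T) = { 'do', 'end' }.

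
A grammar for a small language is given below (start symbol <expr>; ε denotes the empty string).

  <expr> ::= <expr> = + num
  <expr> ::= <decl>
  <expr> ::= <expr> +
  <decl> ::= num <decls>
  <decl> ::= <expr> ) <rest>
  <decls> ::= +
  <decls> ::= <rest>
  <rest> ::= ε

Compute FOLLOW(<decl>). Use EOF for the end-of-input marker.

In <expr> ::= <decl>: <decl> is at the end, add FOLLOW(<expr>) = { EOF, ), +, = }.
Union: FOLLOW(<decl>) = { EOF, ), +, = }.

{ EOF, ), +, = }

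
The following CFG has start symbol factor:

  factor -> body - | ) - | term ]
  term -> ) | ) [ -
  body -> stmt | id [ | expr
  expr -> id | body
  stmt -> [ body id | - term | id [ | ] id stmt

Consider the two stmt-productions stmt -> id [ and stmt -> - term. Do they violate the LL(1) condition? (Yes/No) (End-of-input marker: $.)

No

FIRST(id [) = { id } and FIRST(- term) = { - }.
The FIRST sets are disjoint and neither alternative is nullable — no conflict.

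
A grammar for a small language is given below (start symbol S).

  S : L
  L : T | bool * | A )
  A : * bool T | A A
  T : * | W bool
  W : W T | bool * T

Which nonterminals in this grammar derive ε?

No nonterminal has an empty production or an RHS whose symbols are all nullable.

{ } (none)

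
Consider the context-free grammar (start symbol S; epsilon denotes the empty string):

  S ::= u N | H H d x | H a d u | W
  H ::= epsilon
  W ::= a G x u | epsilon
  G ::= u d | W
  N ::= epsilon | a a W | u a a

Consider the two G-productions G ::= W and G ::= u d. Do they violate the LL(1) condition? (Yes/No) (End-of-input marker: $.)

FIRST(W) = { a, epsilon } and FIRST(u d) = { u }.
The first is nullable but FOLLOW(G) = { x } is disjoint from FIRST of the second.

No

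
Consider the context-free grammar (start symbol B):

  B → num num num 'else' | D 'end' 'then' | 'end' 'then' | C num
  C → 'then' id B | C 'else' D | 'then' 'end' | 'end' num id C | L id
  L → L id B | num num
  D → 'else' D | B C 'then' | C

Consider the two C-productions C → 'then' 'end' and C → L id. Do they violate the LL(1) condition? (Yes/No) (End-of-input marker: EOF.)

FIRST('then' 'end') = { 'then' } and FIRST(L id) = { num }.
The FIRST sets are disjoint and neither alternative is nullable — no conflict.

No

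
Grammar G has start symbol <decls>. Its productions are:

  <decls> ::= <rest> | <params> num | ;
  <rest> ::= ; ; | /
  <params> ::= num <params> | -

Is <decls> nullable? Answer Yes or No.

No

No nonterminal in this grammar is nullable.
No production of <decls> has an RHS whose symbols are all nullable, so <decls> is not nullable.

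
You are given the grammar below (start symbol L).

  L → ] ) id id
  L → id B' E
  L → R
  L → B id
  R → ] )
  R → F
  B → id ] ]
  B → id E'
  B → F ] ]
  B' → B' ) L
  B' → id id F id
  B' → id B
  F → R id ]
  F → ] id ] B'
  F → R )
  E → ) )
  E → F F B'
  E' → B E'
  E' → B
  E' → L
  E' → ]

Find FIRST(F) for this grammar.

From F → R id ]: add FIRST(R) = { ] }.
F → ] id ] B' contributes {]}.
From F → R ): add FIRST(R) = { ] }.
Union: FIRST(F) = { ] }.

{ ] }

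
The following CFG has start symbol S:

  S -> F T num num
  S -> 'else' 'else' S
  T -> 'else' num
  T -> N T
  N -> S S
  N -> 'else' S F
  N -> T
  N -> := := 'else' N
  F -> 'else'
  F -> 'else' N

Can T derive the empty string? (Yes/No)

No nonterminal in this grammar is nullable.
No production of T has an RHS whose symbols are all nullable, so T is not nullable.

No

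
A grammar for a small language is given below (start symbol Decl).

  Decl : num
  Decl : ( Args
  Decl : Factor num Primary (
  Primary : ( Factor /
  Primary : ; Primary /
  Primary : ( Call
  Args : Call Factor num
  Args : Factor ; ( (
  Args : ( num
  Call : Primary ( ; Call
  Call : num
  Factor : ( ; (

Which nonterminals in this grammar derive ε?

No nonterminal has an empty production or an RHS whose symbols are all nullable.

{ } (none)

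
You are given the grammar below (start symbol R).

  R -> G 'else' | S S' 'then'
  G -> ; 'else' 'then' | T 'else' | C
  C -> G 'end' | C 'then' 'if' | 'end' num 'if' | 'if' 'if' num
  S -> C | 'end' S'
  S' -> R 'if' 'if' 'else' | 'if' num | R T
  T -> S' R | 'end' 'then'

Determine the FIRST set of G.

G -> ; 'else' 'then' contributes {;}.
From G -> T 'else': add FIRST(T) = { 'end', 'if', ; }.
From G -> C: add FIRST(C) = { 'end', 'if', ; }.
Union: FIRST(G) = { 'end', 'if', ; }.

{ 'end', 'if', ; }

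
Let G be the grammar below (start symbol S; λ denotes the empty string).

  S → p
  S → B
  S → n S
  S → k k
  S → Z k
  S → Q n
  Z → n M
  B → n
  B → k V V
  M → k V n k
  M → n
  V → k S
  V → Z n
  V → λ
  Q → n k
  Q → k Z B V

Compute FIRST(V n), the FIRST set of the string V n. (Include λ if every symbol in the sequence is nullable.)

Add FIRST(V)\{λ} = { k, n }; V is nullable, continue.
n is a terminal; add {n} and stop.

{ k, n }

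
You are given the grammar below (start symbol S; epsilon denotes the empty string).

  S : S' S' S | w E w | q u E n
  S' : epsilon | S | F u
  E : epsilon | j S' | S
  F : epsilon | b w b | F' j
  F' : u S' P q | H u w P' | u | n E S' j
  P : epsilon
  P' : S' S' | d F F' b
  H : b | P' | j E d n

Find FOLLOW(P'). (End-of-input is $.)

{ b, j, u }

In F' : H u w P': P' is at the end, add FOLLOW(F') = { b, j }.
In H : P': P' is at the end, add FOLLOW(H) = { u }.
Union: FOLLOW(P') = { b, j, u }.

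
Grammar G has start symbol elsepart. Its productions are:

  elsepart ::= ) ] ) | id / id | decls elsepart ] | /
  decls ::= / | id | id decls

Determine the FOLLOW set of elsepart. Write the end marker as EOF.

{ EOF, ] }

elsepart is the start symbol, so EOF ∈ FOLLOW(elsepart).
In elsepart ::= decls elsepart ]: add FIRST(]) = { ] }.
Union: FOLLOW(elsepart) = { EOF, ] }.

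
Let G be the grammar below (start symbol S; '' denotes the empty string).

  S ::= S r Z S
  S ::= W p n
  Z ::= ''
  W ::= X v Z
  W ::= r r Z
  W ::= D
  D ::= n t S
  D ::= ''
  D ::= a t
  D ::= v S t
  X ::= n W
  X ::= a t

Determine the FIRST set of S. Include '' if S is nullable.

From S ::= S r Z S: add FIRST(S) = { a, n, p, r, v }.
From S ::= W p n: W nullable, take FIRST(W) ∪ {p} = { a, n, p, r, v }.
Union: FIRST(S) = { a, n, p, r, v }.

{ a, n, p, r, v }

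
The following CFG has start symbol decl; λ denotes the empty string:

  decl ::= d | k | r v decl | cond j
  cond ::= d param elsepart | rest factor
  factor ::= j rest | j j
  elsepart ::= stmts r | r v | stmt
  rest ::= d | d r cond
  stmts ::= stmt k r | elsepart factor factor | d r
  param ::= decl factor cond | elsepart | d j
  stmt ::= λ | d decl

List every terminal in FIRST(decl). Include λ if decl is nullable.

decl ::= d contributes {d}.
decl ::= k contributes {k}.
decl ::= r v decl contributes {r}.
From decl ::= cond j: add FIRST(cond) = { d }.
Union: FIRST(decl) = { d, k, r }.

{ d, k, r }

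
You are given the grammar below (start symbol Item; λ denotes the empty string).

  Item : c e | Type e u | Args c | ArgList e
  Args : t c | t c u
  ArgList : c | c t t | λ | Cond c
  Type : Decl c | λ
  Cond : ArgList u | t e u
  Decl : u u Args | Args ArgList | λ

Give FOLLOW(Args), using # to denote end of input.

{ c, t, u }

In Item : Args c: add FIRST(c) = { c }.
In Decl : u u Args: Args is at the end, add FOLLOW(Decl) = { c }.
In Decl : Args ArgList: add FIRST(ArgList)\{λ} = { c, t, u }.
  Since ArgList is nullable, also add FOLLOW(Decl) = { c }.
Union: FOLLOW(Args) = { c, t, u }.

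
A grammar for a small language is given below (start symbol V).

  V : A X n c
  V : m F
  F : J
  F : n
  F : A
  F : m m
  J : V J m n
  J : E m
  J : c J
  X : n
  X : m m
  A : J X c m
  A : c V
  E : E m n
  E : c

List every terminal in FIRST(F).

From F : J: add FIRST(J) = { c, m }.
F : n contributes {n}.
From F : A: add FIRST(A) = { c, m }.
F : m m contributes {m}.
Union: FIRST(F) = { c, m, n }.

{ c, m, n }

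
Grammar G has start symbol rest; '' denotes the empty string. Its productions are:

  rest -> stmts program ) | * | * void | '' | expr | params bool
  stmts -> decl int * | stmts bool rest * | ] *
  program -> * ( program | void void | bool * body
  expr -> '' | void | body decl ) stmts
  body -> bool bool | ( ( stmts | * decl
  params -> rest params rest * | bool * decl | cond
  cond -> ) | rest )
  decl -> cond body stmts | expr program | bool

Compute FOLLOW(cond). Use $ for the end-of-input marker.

{ (, ), *, ], bool, void }

In params -> cond: cond is at the end, add FOLLOW(params) = { (, ), *, ], bool, void }.
In decl -> cond body stmts: add FIRST(body stmts) = { (, *, bool }.
Union: FOLLOW(cond) = { (, ), *, ], bool, void }.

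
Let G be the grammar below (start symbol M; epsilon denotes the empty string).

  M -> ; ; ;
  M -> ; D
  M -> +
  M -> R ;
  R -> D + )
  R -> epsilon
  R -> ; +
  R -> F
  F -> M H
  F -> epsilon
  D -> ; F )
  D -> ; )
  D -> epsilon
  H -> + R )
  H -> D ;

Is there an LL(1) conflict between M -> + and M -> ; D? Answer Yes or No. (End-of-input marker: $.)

No

FIRST(+) = { + } and FIRST(; D) = { ; }.
The FIRST sets are disjoint and neither alternative is nullable — no conflict.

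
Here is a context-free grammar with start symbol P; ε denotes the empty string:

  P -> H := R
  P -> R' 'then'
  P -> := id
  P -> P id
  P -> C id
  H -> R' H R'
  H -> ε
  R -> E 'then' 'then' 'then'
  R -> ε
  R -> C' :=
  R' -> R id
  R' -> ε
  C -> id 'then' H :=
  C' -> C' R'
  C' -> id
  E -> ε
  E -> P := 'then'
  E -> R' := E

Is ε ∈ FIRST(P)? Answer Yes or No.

Nullable nonterminals: E, H, R, R'.
No production of P has an RHS whose symbols are all nullable, so P is not nullable.

No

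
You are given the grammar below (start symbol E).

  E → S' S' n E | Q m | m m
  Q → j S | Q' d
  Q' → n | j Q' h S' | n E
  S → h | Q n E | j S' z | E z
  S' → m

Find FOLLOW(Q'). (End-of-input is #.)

{ d, h }

In Q → Q' d: add FIRST(d) = { d }.
In Q' → j Q' h S': add FIRST(h S') = { h }.
Union: FOLLOW(Q') = { d, h }.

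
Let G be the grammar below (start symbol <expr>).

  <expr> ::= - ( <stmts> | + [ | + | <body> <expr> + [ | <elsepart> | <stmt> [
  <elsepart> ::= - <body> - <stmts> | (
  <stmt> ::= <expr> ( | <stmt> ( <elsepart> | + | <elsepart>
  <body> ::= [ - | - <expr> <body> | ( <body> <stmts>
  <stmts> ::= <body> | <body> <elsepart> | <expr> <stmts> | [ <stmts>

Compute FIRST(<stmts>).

{ (, +, -, [ }

From <stmts> ::= <body>: add FIRST(<body>) = { (, -, [ }.
From <stmts> ::= <body> <elsepart>: add FIRST(<body>) = { (, -, [ }.
From <stmts> ::= <expr> <stmts>: add FIRST(<expr>) = { (, +, -, [ }.
<stmts> ::= [ <stmts> contributes {[}.
Union: FIRST(<stmts>) = { (, +, -, [ }.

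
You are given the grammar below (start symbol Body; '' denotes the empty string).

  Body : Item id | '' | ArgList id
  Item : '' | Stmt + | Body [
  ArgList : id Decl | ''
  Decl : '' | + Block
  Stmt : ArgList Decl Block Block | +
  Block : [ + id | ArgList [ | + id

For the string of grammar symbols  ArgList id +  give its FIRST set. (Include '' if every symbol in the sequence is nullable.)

Add FIRST(ArgList)\{''} = { id }; ArgList is nullable, continue.
id is a terminal; add {id} and stop.

{ id }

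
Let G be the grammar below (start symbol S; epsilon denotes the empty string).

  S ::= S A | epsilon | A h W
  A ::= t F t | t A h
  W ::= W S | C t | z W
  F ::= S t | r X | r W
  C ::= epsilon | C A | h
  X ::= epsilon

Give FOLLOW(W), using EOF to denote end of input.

{ EOF, t }

In S ::= A h W: W is at the end, add FOLLOW(S) = { EOF, t }.
In W ::= W S: add FIRST(S)\{epsilon} = { t }.
  Since S is nullable, also add FOLLOW(W) = { EOF, t }.
In W ::= z W: W is at the end, add FOLLOW(W) = { EOF, t }.
In F ::= r W: W is at the end, add FOLLOW(F) = { t }.
Union: FOLLOW(W) = { EOF, t }.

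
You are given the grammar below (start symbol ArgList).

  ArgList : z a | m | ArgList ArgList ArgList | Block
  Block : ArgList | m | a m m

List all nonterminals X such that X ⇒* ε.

No nonterminal has an empty production or an RHS whose symbols are all nullable.

{ } (none)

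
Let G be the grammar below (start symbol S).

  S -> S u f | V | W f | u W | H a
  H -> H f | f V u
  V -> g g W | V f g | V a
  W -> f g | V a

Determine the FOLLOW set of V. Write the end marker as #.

{ #, a, f, u }

In S -> V: V is at the end, add FOLLOW(S) = { #, u }.
In H -> f V u: add FIRST(u) = { u }.
In V -> V f g: add FIRST(f g) = { f }.
In V -> V a: add FIRST(a) = { a }.
In W -> V a: add FIRST(a) = { a }.
Union: FOLLOW(V) = { #, a, f, u }.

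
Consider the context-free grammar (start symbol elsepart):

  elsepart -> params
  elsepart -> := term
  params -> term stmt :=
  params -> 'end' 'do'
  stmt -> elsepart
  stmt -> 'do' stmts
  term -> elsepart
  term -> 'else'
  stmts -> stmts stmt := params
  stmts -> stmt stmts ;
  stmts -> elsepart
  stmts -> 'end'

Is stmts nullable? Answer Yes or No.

No

No nonterminal in this grammar is nullable.
No production of stmts has an RHS whose symbols are all nullable, so stmts is not nullable.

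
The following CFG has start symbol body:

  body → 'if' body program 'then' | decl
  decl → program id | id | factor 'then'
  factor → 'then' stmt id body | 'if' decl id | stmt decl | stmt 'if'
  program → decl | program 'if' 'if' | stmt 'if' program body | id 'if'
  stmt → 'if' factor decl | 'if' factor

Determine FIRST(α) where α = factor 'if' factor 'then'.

{ 'if', 'then' }

Add FIRST(factor) = { 'if', 'then' }; factor is not nullable, stop.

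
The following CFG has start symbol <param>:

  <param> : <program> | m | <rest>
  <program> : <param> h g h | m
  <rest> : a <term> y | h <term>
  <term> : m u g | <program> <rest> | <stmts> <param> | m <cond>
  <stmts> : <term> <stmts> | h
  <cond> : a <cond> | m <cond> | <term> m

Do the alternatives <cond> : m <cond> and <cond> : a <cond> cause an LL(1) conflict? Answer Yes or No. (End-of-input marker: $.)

FIRST(m <cond>) = { m } and FIRST(a <cond>) = { a }.
The FIRST sets are disjoint and neither alternative is nullable — no conflict.

No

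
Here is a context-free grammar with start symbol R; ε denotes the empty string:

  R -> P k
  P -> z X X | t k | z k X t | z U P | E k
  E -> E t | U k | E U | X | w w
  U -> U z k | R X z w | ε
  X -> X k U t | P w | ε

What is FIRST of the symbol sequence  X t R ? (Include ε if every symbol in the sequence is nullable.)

{ k, t, w, z }

Add FIRST(X)\{ε} = { k, t, w, z }; X is nullable, continue.
t is a terminal; add {t} and stop.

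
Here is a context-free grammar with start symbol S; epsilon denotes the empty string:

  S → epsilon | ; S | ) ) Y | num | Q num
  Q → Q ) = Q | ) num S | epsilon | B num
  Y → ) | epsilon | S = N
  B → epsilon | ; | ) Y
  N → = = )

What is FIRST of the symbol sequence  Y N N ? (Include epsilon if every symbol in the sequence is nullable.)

Add FIRST(Y)\{epsilon} = { ), ;, =, num }; Y is nullable, continue.
Add FIRST(N) = { = }; N is not nullable, stop.

{ ), ;, =, num }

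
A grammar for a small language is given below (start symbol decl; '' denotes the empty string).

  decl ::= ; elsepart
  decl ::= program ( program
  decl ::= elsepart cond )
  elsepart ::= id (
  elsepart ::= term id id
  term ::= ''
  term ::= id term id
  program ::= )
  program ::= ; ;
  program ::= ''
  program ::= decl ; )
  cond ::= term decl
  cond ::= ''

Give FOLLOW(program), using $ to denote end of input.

{ $, (, ), ; }

In decl ::= program ( program: add FIRST(( program) = { ( }.
In decl ::= program ( program: program is at the end, add FOLLOW(decl) = { $, ), ; }.
Union: FOLLOW(program) = { $, (, ), ; }.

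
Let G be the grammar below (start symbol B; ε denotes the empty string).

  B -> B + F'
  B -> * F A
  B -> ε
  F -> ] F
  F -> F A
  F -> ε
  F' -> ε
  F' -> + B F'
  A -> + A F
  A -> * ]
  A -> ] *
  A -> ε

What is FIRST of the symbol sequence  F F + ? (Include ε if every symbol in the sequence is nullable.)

Add FIRST(F)\{ε} = { *, +, ] }; F is nullable, continue.
Add FIRST(F)\{ε} = { *, +, ] }; F is nullable, continue.
+ is a terminal; add {+} and stop.

{ *, +, ] }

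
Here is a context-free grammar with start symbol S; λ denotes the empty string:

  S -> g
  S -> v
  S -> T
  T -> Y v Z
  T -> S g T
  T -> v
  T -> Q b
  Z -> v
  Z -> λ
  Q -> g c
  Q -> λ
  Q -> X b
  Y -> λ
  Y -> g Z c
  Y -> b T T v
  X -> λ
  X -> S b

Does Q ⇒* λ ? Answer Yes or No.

Yes

Q has an λ-production, so Q ⇒ λ.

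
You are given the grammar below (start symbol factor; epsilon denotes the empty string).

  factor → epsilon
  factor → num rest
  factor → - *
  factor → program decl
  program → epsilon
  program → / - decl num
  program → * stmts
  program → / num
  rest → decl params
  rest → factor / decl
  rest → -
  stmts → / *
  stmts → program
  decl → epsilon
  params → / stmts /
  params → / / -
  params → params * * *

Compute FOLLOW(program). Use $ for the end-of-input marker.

{ $, / }

In factor → program decl: add FIRST(decl)\{epsilon} = {  }.
  Since decl is nullable, also add FOLLOW(factor) = { $, / }.
In stmts → program: program is at the end, add FOLLOW(stmts) = { $, / }.
Union: FOLLOW(program) = { $, / }.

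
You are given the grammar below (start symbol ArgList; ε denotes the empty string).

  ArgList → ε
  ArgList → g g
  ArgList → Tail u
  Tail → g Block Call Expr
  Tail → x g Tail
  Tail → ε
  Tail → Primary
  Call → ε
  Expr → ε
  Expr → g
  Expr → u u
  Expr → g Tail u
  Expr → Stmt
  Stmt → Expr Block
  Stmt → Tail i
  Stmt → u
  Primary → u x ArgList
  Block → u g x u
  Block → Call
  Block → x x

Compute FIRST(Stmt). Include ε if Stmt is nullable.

{ g, i, u, x, ε }

From Stmt → Expr Block: Expr, Block nullable, take FIRST(Expr) ∪ FIRST(Block) = { g, i, u, x }; also ε since the whole RHS is nullable.
From Stmt → Tail i: Tail nullable, take FIRST(Tail) ∪ {i} = { g, i, u, x }.
Stmt → u contributes {u}.
Union: FIRST(Stmt) = { g, i, u, x, ε }.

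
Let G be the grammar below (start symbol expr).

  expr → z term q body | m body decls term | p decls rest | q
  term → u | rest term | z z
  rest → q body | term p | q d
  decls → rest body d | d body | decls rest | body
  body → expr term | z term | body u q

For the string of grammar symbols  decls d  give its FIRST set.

Add FIRST(decls) = { d, m, p, q, u, z }; decls is not nullable, stop.

{ d, m, p, q, u, z }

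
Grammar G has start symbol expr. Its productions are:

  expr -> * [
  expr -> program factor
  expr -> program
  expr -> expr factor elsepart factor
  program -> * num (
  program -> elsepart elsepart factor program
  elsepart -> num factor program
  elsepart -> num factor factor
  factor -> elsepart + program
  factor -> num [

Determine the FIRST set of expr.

expr -> * [ contributes {*}.
From expr -> program factor: add FIRST(program) = { *, num }.
From expr -> program: add FIRST(program) = { *, num }.
From expr -> expr factor elsepart factor: add FIRST(expr) = { *, num }.
Union: FIRST(expr) = { *, num }.

{ *, num }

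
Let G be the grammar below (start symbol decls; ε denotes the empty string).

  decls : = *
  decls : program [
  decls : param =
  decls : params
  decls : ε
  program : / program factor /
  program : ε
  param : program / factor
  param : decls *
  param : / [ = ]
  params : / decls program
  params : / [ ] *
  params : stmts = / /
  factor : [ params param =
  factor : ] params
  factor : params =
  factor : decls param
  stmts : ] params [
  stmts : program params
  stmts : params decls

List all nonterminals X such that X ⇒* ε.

Directly nullable (have an ε-production): decls, program.
No other nonterminal has a production whose RHS symbols are all nullable.

{ decls, program }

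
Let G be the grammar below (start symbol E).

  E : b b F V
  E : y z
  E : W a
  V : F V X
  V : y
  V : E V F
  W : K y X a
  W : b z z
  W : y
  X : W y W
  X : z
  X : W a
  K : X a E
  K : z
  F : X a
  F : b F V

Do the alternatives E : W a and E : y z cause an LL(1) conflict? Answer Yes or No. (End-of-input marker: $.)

Yes

FIRST(W a) = { b, y, z } and FIRST(y z) = { y }.
Both contain y, so the two alternatives are not disjoint — LL(1) conflict.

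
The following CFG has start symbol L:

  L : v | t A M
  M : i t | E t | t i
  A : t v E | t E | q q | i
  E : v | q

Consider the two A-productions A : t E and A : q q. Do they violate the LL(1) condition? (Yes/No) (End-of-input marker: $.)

No

FIRST(t E) = { t } and FIRST(q q) = { q }.
The FIRST sets are disjoint and neither alternative is nullable — no conflict.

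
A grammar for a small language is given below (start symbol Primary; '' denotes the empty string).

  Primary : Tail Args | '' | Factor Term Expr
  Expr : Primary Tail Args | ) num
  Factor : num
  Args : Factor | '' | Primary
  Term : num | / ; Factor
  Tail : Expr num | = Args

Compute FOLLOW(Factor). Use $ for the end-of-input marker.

In Primary : Factor Term Expr: add FIRST(Term Expr) = { /, num }.
In Args : Factor: Factor is at the end, add FOLLOW(Args) = { $, ), =, num }.
In Term : / ; Factor: Factor is at the end, add FOLLOW(Term) = { ), =, num }.
Union: FOLLOW(Factor) = { $, ), /, =, num }.

{ $, ), /, =, num }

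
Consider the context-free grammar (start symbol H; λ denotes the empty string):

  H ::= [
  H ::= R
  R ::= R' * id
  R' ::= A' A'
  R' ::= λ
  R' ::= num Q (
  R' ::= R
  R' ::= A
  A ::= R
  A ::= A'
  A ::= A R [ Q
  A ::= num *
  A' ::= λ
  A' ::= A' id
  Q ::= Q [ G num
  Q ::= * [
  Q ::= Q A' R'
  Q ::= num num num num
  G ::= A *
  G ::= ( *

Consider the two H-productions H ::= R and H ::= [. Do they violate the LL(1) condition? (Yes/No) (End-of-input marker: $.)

FIRST(R) = { *, id, num } and FIRST([) = { [ }.
The FIRST sets are disjoint and neither alternative is nullable — no conflict.

No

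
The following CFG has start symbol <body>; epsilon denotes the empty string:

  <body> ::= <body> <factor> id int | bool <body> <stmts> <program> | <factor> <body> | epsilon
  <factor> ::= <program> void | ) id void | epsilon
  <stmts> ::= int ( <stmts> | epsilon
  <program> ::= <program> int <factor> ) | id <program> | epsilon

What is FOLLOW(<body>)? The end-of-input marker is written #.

<body> is the start symbol, so # ∈ FOLLOW(<body>).
In <body> ::= <body> <factor> id int: add FIRST(<factor> id int) = { ), id, int, void }.
In <body> ::= bool <body> <stmts> <program>: add FIRST(<stmts> <program>)\{epsilon} = { id, int }.
  Since <stmts> <program> is nullable, also add FOLLOW(<body>) = { #, ), id, int, void }.
In <body> ::= <factor> <body>: <body> is at the end, add FOLLOW(<body>) = { #, ), id, int, void }.
Union: FOLLOW(<body>) = { #, ), id, int, void }.

{ #, ), id, int, void }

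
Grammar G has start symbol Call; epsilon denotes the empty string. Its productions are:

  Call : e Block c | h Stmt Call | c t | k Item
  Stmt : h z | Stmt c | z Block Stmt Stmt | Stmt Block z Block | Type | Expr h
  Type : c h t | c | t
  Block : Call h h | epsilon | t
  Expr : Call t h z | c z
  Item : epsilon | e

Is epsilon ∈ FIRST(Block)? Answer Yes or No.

Block has an epsilon-production, so Block ⇒ epsilon.

Yes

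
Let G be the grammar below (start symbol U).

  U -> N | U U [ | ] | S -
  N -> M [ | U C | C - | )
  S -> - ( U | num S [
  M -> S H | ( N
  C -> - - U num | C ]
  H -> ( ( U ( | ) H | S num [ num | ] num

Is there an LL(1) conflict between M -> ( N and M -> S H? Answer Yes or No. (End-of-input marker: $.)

No

FIRST(( N) = { ( } and FIRST(S H) = { -, num }.
The FIRST sets are disjoint and neither alternative is nullable — no conflict.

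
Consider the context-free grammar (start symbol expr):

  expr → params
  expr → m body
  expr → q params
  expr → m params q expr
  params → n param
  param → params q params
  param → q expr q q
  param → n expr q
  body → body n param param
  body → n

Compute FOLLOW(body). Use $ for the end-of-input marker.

{ $, n, q }

In expr → m body: body is at the end, add FOLLOW(expr) = { $, q }.
In body → body n param param: add FIRST(n param param) = { n }.
Union: FOLLOW(body) = { $, n, q }.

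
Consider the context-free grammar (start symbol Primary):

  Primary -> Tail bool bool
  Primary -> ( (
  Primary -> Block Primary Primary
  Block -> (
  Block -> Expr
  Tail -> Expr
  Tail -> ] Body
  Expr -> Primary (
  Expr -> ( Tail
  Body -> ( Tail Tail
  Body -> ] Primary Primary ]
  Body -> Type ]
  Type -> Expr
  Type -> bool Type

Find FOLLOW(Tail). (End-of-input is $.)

In Primary -> Tail bool bool: add FIRST(bool bool) = { bool }.
In Expr -> ( Tail: Tail is at the end, add FOLLOW(Expr) = { (, ], bool }.
In Body -> ( Tail Tail: add FIRST(Tail) = { (, ] }.
In Body -> ( Tail Tail: Tail is at the end, add FOLLOW(Body) = { (, ], bool }.
Union: FOLLOW(Tail) = { (, ], bool }.

{ (, ], bool }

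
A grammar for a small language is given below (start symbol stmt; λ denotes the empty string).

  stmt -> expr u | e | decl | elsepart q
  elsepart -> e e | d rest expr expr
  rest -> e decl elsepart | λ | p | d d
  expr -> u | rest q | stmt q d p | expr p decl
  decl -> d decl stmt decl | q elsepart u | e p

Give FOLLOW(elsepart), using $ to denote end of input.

In stmt -> elsepart q: add FIRST(q) = { q }.
In rest -> e decl elsepart: elsepart is at the end, add FOLLOW(rest) = { d, e, p, q, u }.
In decl -> q elsepart u: add FIRST(u) = { u }.
Union: FOLLOW(elsepart) = { d, e, p, q, u }.

{ d, e, p, q, u }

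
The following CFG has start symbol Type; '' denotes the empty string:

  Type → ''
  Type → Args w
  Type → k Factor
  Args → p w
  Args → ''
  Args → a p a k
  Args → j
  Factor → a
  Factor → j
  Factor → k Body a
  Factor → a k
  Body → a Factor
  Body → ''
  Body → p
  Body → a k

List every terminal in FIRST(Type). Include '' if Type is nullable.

{ a, j, k, p, w, '' }

Type → '' contributes ''.
From Type → Args w: Args nullable, take FIRST(Args) ∪ {w} = { a, j, p, w }.
Type → k Factor contributes {k}.
Union: FIRST(Type) = { a, j, k, p, w, '' }.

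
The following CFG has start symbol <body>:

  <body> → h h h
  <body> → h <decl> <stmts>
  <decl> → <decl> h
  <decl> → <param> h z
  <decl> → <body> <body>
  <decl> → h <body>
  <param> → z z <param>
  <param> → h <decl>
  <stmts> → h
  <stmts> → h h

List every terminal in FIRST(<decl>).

From <decl> → <decl> h: add FIRST(<decl>) = { h, z }.
From <decl> → <param> h z: add FIRST(<param>) = { h, z }.
From <decl> → <body> <body>: add FIRST(<body>) = { h }.
<decl> → h <body> contributes {h}.
Union: FIRST(<decl>) = { h, z }.

{ h, z }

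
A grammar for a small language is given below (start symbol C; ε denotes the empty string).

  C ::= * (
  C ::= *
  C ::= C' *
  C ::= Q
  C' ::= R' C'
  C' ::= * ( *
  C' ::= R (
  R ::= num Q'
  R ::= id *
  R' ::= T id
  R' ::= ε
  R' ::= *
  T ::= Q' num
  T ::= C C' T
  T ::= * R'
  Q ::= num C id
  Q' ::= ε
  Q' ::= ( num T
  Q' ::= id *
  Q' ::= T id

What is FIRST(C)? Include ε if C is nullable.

C ::= * ( contributes {*}.
C ::= * contributes {*}.
From C ::= C' *: add FIRST(C') = { (, *, id, num }.
From C ::= Q: add FIRST(Q) = { num }.
Union: FIRST(C) = { (, *, id, num }.

{ (, *, id, num }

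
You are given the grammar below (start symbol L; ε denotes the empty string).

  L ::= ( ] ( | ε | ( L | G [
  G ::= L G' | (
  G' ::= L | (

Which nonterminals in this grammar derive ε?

{ G, G', L }

Directly nullable (have an ε-production): L.
G' ::= L with every symbol nullable, so G' is nullable.
G ::= L G' with every symbol nullable, so G is nullable.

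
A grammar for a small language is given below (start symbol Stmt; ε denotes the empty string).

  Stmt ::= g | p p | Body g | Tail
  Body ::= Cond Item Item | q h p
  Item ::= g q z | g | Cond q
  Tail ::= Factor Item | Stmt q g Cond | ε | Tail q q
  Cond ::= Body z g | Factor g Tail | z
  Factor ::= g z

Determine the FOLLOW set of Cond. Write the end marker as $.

{ $, g, q, z }

In Body ::= Cond Item Item: add FIRST(Item Item) = { g, q, z }.
In Item ::= Cond q: add FIRST(q) = { q }.
In Tail ::= Stmt q g Cond: Cond is at the end, add FOLLOW(Tail) = { $, g, q, z }.
Union: FOLLOW(Cond) = { $, g, q, z }.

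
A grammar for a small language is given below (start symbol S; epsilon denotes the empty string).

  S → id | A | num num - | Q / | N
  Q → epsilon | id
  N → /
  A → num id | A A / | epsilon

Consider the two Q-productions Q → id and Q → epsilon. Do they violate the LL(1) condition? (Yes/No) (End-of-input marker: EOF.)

FIRST(id) = { id } and FIRST(epsilon) = { epsilon }.
The second is nullable but FOLLOW(Q) = { / } is disjoint from FIRST of the first.

No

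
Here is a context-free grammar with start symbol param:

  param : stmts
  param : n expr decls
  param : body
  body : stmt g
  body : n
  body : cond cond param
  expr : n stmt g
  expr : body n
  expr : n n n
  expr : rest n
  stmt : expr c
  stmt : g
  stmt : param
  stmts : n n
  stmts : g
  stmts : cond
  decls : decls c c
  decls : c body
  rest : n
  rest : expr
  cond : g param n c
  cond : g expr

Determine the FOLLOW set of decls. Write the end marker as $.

In param : n expr decls: decls is at the end, add FOLLOW(param) = { $, c, g, n }.
In decls : decls c c: add FIRST(c c) = { c }.
Union: FOLLOW(decls) = { $, c, g, n }.

{ $, c, g, n }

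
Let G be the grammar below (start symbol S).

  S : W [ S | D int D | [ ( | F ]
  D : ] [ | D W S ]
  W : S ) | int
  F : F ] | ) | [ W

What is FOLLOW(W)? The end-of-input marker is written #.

In S : W [ S: add FIRST([ S) = { [ }.
In D : D W S ]: add FIRST(S ]) = { ), [, ], int }.
In F : [ W: W is at the end, add FOLLOW(F) = { ] }.
Union: FOLLOW(W) = { ), [, ], int }.

{ ), [, ], int }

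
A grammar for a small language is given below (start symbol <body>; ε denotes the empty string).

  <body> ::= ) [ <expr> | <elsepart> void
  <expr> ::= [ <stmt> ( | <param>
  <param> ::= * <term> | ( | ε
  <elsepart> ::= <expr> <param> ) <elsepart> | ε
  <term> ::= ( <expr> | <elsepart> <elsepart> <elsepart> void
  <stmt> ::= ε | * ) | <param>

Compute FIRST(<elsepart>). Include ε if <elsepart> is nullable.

{ (, ), *, [, ε }

From <elsepart> ::= <expr> <param> ) <elsepart>: <expr>, <param> nullable, take FIRST(<expr>) ∪ FIRST(<param>) ∪ {)} = { (, ), *, [ }.
<elsepart> ::= ε contributes ε.
Union: FIRST(<elsepart>) = { (, ), *, [, ε }.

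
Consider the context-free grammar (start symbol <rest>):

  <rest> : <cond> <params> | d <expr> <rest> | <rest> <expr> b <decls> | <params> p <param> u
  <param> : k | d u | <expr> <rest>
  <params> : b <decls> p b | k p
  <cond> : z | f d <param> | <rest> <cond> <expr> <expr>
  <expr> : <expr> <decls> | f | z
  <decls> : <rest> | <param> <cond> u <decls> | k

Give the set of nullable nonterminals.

{ } (none)

No nonterminal has an empty production or an RHS whose symbols are all nullable.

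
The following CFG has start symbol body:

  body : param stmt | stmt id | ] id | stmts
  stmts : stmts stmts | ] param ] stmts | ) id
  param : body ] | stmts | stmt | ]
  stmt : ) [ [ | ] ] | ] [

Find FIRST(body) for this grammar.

From body : param stmt: add FIRST(param) = { ), ] }.
From body : stmt id: add FIRST(stmt) = { ), ] }.
body : ] id contributes {]}.
From body : stmts: add FIRST(stmts) = { ), ] }.
Union: FIRST(body) = { ), ] }.

{ ), ] }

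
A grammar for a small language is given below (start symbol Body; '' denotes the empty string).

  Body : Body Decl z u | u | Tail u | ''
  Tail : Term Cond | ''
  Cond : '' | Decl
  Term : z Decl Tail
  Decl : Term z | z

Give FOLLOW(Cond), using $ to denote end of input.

In Tail : Term Cond: Cond is at the end, add FOLLOW(Tail) = { u, z }.
Union: FOLLOW(Cond) = { u, z }.

{ u, z }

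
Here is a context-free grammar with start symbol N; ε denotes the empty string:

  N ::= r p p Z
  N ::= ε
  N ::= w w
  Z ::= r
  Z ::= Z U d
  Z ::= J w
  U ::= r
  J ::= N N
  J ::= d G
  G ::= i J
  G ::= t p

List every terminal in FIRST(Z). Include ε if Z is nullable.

Z ::= r contributes {r}.
From Z ::= Z U d: add FIRST(Z) = { d, r, w }.
From Z ::= J w: J nullable, take FIRST(J) ∪ {w} = { d, r, w }.
Union: FIRST(Z) = { d, r, w }.

{ d, r, w }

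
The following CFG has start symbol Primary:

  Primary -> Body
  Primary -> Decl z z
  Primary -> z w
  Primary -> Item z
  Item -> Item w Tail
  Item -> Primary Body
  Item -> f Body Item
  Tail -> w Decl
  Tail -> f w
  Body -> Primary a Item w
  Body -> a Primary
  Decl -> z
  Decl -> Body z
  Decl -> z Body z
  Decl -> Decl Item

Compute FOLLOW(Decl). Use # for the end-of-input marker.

{ a, f, w, z }

In Primary -> Decl z z: add FIRST(z z) = { z }.
In Tail -> w Decl: Decl is at the end, add FOLLOW(Tail) = { a, f, w, z }.
In Decl -> Decl Item: add FIRST(Item) = { a, f, z }.
Union: FOLLOW(Decl) = { a, f, w, z }.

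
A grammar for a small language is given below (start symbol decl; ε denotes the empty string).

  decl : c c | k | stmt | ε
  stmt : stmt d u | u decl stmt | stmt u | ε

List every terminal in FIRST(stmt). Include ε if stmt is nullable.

From stmt : stmt d u: stmt nullable, take FIRST(stmt) ∪ {d} = { d, u }.
stmt : u decl stmt contributes {u}.
From stmt : stmt u: stmt nullable, take FIRST(stmt) ∪ {u} = { d, u }.
stmt : ε contributes ε.
Union: FIRST(stmt) = { d, u, ε }.

{ d, u, ε }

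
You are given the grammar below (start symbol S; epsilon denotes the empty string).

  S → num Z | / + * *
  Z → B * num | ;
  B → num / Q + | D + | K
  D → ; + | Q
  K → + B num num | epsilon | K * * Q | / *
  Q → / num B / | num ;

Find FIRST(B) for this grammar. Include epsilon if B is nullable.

B → num / Q + contributes {num}.
From B → D +: add FIRST(D) = { /, ;, num }.
From B → K: add FIRST(K) = { *, +, /, epsilon } (including epsilon since K is nullable).
Union: FIRST(B) = { *, +, /, ;, num, epsilon }.

{ *, +, /, ;, num, epsilon }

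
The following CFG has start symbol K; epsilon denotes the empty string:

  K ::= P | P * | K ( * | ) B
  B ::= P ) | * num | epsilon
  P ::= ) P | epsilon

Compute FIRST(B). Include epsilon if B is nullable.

From B ::= P ): P nullable, take FIRST(P) ∪ {)} = { ) }.
B ::= * num contributes {*}.
B ::= epsilon contributes epsilon.
Union: FIRST(B) = { ), *, epsilon }.

{ ), *, epsilon }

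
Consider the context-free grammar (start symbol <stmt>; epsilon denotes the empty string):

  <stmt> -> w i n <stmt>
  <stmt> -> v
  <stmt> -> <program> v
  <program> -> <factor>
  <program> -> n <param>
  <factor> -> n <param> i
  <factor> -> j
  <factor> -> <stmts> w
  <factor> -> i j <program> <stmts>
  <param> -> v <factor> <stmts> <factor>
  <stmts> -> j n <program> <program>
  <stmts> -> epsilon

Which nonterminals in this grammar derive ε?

{ <stmts> }

Directly nullable (have an epsilon-production): <stmts>.
No other nonterminal has a production whose RHS symbols are all nullable.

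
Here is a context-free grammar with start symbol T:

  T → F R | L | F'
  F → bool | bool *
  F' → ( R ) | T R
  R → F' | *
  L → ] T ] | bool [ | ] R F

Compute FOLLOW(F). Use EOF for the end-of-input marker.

{ EOF, (, *, ], bool }

In T → F R: add FIRST(R) = { (, *, ], bool }.
In L → ] R F: F is at the end, add FOLLOW(L) = { EOF, (, *, ], bool }.
Union: FOLLOW(F) = { EOF, (, *, ], bool }.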